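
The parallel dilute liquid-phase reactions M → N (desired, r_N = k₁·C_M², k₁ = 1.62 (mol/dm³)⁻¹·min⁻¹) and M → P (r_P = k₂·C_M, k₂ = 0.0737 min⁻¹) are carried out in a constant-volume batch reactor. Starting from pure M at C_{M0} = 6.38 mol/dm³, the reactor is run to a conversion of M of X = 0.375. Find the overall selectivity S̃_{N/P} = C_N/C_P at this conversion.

112

C_M = C_{M0}(1−X) = 3.987 mol/dm³.
Along a PFR/batch, dC_P/dC_M = −r_P/(r_N+r_P) = −k₂/(k₂+k₁·C_M).
Integrating from C_{M0} to C_M: C_P = (0.0737/1.62)·ln[(0.0737+1.62·6.38)/(0.0737+1.62·3.99)] = 0.04549·ln(10.41/6.533) = 0.02119 mol/dm³.
Then C_N = (C_{M0}−C_M) − C_P = 2.393 − 0.02119 = 2.371 mol/dm³.
S̃_{N/P} = C_N/C_P = 2.371/0.02119 = 112.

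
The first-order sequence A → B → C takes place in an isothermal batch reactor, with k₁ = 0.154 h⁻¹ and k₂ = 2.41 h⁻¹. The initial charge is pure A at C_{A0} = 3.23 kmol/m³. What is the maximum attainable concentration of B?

0.171 kmol/m³

Evaluating C_B at t_opt = ln(k₂/k₁)/(k₂−k₁) gives C_{B,max}/C_{A0} = (k₁/k₂)^[k₂/(k₂−k₁)].
= (0.154/2.41)^(2.41/(2.41−0.154)) = (0.06390)^(1.068) = 0.05296.
C_{B,max} = 0.05296×3.23 = 0.171 kmol/m³.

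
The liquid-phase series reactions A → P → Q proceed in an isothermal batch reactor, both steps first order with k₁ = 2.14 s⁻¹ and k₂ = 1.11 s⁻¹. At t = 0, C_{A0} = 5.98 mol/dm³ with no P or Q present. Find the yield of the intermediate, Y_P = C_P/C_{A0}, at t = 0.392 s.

0.447

Solving the coupled first-order balances gives C_P(t) = [k₁/(k₂−k₁)]·C_{A0}·(e^(−k₁t) − e^(−k₂t)).
e^(−k₁t) = e^(−2.14×0.392) = e^(−0.8389) = 0.4322; e^(−k₂t) = e^(−0.4351) = 0.6472.
C_P = 2.14×5.98/(1.11−2.14) × (0.4322−0.6472) = (-12.42)×(-0.2150) = 2.671 mol/dm³.
Y_P = C_P/C_{A0} = 2.671/5.98 = 0.447.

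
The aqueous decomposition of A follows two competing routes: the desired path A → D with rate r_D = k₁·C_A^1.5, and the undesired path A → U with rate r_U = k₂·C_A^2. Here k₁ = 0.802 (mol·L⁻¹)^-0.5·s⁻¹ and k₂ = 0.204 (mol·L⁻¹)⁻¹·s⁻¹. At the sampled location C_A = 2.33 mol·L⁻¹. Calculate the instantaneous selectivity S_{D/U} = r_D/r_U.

S_{D/U} = r_D/r_U = (k₁·C_A^1.5)/(k₂·C_A^2) = (k₁/k₂)·C_A^-0.5.
= (0.802×2.330^1.5) / (0.204×2.330^2) = 2.852/1.107 = 2.58.
The undesired path is higher order in A, so low C_A (CSTR or dilute feed) favours D.

2.58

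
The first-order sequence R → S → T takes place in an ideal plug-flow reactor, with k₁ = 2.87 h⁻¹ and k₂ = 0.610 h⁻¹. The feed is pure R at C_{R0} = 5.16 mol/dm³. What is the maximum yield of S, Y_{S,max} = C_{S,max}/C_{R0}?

0.658

At the optimum, C_{S,max}/C_{R0} = (k₁/k₂)^[k₂/(k₂−k₁)].
= (2.87/0.610)^(0.610/(0.610−2.87)) = (4.705)^(-0.2699) = 0.6584.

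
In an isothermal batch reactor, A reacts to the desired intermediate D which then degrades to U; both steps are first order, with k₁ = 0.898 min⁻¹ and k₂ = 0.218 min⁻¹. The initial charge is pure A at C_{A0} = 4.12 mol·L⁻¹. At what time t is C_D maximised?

Setting dC_D/dt = 0 gives t_opt = ln(k₂/k₁)/(k₂−k₁).
= ln(0.218/0.898)/(0.218−0.898) = ln(0.2428)/-0.6800 = -1.416/-0.6800 = 2.08 min.

2.08 min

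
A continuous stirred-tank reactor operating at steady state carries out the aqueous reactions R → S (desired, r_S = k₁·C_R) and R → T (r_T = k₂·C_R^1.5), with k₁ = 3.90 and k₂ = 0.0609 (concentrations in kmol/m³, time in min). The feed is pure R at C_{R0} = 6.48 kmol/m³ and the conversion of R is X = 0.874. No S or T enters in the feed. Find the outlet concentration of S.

5.58 kmol/m³

Exit C_R = C_{R0}(1−X) = 6.48×0.126 = 0.8165 kmol/m³.
In a CSTR the entire volume is at exit conditions, so r_S = 3.90×0.8165 = 3.184 and r_T = 0.0609×0.8165^1.5 = 0.04493.
Fraction of consumed R going to S: r_S/(r_S+r_T) = 0.9861.
C_S = 0.9861·C_{R0}·X = 0.9861×6.48×0.874 = 5.58 kmol/m³.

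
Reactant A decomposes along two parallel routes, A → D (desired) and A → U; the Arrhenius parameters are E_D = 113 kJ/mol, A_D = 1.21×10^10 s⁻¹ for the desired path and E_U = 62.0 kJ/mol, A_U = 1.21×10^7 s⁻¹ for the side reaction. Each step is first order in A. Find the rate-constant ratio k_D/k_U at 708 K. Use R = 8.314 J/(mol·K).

With equal orders, S_{D/U} = k_D/k_U = (A_D/A_U)·exp[(E_U−E_D)/(RT)].
(E_U−E_D)/(RT) = (62.0−113)×10³/(8.314×708) = -51000/5886 = -8.664.
k_D/k_U = (1.21×10^10/1.21×10^7)·exp(-8.664) = 1000 × 1.727×10^-4 = 0.173.
Since E_D > E_U, raising the temperature improves selectivity toward D.

0.173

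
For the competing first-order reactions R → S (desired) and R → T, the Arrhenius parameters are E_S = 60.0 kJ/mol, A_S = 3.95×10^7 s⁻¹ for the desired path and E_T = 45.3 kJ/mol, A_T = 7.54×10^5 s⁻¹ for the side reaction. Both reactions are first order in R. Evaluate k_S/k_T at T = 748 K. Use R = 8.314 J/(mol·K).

4.93

Since both paths have the same order in R, the concentration cancels and S_{S/T} = k_S/k_T = (A_S/A_T)·exp[(E_T−E_S)/(RT)].
(E_T−E_S)/(RT) = (45.3−60.0)×10³/(8.314×748) = -14700/6219 = -2.364.
k_S/k_T = (3.95×10^7/7.54×10^5)·exp(-2.364) = 52.39 × 0.09406 = 4.93.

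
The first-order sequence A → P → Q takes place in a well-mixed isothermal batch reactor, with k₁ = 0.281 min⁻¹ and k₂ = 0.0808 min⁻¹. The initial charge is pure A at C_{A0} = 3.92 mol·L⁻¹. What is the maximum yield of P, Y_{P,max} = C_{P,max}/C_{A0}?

For a first-order series the maximum intermediate yield is C_{P,max}/C_{A0} = (k₁/k₂)^[k₂/(k₂−k₁)].
= (0.281/0.0808)^(0.0808/(0.0808−0.281)) = (3.478)^(-0.4036) = 0.6047.

0.605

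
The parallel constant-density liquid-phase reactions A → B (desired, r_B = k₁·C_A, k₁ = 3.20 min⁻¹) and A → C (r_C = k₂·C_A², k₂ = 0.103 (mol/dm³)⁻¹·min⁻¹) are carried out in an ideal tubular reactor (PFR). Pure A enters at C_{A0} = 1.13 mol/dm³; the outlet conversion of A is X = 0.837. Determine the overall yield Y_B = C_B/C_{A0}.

0.820

C_A = C_{A0}(1−X) = 0.1842 mol/dm³.
Along a PFR/batch, dC_B/dC_A = −r_B/(r_B+r_C) = −k₁/(k₁+k₂·C_A).
Integrating from C_{A0} to C_A: C_B = (3.20/0.103)·ln[(3.20+0.103·1.13)/(3.20+0.103·0.184)] = 31.07·ln(3.316/3.219) = 0.9263 mol/dm³.
Y_B = C_B/C_{A0} = 0.9263/1.13 = 0.820.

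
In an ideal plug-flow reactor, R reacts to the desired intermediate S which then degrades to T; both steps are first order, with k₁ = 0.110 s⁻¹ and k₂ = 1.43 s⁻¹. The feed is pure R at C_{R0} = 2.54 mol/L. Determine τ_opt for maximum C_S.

1.94 s

For first-order series the maximum of C_S occurs at τ_opt = ln(k₂/k₁)/(k₂−k₁).
= ln(1.43/0.110)/(1.43−0.110) = ln(13.00)/1.320 = 2.565/1.320 = 1.94 s.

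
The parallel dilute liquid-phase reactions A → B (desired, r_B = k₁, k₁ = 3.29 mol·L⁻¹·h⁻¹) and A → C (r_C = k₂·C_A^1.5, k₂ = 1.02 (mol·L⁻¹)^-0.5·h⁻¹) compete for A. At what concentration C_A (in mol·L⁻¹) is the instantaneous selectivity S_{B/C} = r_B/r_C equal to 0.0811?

S_{B/C} = (k₁/k₂)·C_A^-1.5 ⇒ C_A = (S·k₂/k₁)^(1/(-1.5)).
= (0.0811×1.02/3.29)^(-0.6667) = (0.02514)^(-0.6667) = 11.7 mol·L⁻¹.

11.7 mol·L⁻¹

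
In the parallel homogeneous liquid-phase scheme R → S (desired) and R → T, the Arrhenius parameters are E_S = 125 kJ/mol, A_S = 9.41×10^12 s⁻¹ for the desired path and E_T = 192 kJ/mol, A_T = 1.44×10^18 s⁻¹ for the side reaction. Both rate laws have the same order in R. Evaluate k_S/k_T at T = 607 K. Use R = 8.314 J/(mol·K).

k_S/k_T = (A_S/A_T)·exp[−(E_S−E_T)/(RT)] = (A_S/A_T)·exp[(E_T−E_S)/(RT)].
(E_T−E_S)/(RT) = (192−125)×10³/(8.314×607) = 67000/5047 = 13.28.
k_S/k_T = (9.41×10^12/1.44×10^18)·exp(13.28) = 6.535×10^-6 × 5.832×10^5 = 3.81.
Since E_S < E_T, lowering the temperature improves selectivity toward S.

3.81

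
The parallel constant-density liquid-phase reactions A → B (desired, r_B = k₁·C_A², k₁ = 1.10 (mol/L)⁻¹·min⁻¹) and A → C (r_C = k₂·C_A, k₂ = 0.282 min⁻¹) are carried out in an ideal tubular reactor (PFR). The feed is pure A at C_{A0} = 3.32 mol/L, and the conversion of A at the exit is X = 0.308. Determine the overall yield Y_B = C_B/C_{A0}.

0.282

C_A = C_{A0}(1−X) = 2.297 mol/L.
Along a PFR/batch, dC_C/dC_A = −r_C/(r_B+r_C) = −k₂/(k₂+k₁·C_A).
Integrating from C_{A0} to C_A: C_C = (0.282/1.10)·ln[(0.282+1.10·3.32)/(0.282+1.10·2.30)] = 0.2564·ln(3.934/2.809) = 0.08633 mol/L.
Then C_B = (C_{A0}−C_A) − C_C = 1.023 − 0.08633 = 0.9362 mol/L.
Y_B = C_B/C_{A0} = 0.9362/3.32 = 0.282.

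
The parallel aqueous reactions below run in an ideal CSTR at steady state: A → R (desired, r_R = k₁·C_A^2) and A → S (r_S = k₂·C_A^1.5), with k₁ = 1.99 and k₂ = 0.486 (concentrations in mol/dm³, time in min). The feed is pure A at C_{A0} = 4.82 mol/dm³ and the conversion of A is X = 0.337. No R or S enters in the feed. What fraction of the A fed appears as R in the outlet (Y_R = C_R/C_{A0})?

Exit C_A = C_{A0}(1−X) = 4.82×0.663 = 3.196 mol/dm³.
In a CSTR the entire volume is at exit conditions, so r_R = 1.99×3.196^2 = 20.32 and r_S = 0.486×3.196^1.5 = 2.776.
Fraction of consumed A going to R: r_R/(r_R+r_S) = 0.8798.
C_R = 0.8798·C_{A0}·X = 0.8798×4.82×0.337 = 1.43 mol/dm³; Y_R = C_R/C_{A0} = 0.296.

0.296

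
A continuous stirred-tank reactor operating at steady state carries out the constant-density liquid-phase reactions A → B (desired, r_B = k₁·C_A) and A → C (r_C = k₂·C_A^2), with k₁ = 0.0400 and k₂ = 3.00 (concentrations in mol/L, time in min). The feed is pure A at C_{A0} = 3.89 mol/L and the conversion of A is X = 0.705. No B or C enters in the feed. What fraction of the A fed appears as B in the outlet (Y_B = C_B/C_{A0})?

Exit C_A = C_{A0}(1−X) = 3.89×0.295 = 1.148 mol/L.
In a CSTR the entire volume is at exit conditions, so r_B = 0.0400×1.148 = 0.04590 and r_C = 3.00×1.148^2 = 3.951.
Fraction of consumed A going to B: r_B/(r_B+r_C) = 0.01149.
C_B = 0.01149·C_{A0}·X = 0.01149×3.89×0.705 = 0.0315 mol/L; Y_B = C_B/C_{A0} = 0.00810.

0.00810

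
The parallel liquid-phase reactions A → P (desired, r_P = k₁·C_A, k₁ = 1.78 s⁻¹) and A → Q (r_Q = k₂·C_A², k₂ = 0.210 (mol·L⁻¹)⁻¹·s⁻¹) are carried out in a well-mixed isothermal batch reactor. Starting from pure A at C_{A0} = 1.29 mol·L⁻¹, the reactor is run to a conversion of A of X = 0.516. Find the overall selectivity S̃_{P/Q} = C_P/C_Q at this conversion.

8.89

C_A = C_{A0}(1−X) = 0.6244 mol·L⁻¹.
Along a PFR/batch, dC_P/dC_A = −r_P/(r_P+r_Q) = −k₁/(k₁+k₂·C_A).
Integrating from C_{A0} to C_A: C_P = (1.78/0.210)·ln[(1.78+0.210·1.29)/(1.78+0.210·0.624)] = 8.476·ln(2.051/1.911) = 0.5983 mol·L⁻¹.
C_Q = (C_{A0}−C_A)−C_P = 0.06729 mol·L⁻¹; S̃_{P/Q} = 0.5983/0.06729 = 8.89.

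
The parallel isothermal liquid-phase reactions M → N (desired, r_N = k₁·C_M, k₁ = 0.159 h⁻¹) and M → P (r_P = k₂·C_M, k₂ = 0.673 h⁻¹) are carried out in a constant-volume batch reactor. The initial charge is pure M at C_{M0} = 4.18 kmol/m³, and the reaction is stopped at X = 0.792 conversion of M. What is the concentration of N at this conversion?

0.633 kmol/m³

C_M = C_{M0}(1−X) = 0.8694 kmol/m³.
Both paths are first order in M, so the instantaneous fraction to N is constant: dC_N/d(−C_M) = k₁/(k₁+k₂) = 0.1911.
C_N = 0.1911·(C_{M0}−C_M) = 0.1911×3.311 = 0.633 kmol/m³.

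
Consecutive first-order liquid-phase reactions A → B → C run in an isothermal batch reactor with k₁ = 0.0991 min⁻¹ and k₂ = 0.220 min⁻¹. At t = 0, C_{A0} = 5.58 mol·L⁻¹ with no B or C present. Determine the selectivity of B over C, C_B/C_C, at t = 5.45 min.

1.23

The intermediate concentration in a first-order A→B→C sequence is C_B = k₁C_{A0}(e^(−k₁t) − e^(−k₂t))/(k₂−k₁).
e^(−k₁t) = e^(−0.0991×5.45) = e^(−0.5401) = 0.5827; e^(−k₂t) = e^(−1.199) = 0.3015.
C_B = 0.0991×5.58/(0.220−0.0991) × (0.5827−0.3015) = 4.574×0.2812 = 1.286 mol·L⁻¹.
C_A = C_{A0}e^(−k₁t) = 3.251 mol·L⁻¹, so C_C = C_{A0}−C_A−C_B = 1.042 mol·L⁻¹; C_B/C_C = 1.23.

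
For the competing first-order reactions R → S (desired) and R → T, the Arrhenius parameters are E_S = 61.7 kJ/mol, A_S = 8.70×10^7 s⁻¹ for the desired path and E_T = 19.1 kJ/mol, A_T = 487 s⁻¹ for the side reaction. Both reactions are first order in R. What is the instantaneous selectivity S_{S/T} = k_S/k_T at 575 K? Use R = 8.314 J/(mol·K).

k_S/k_T = (A_S/A_T)·exp[−(E_S−E_T)/(RT)] = (A_S/A_T)·exp[(E_T−E_S)/(RT)].
(E_T−E_S)/(RT) = (19.1−61.7)×10³/(8.314×575) = -42600/4781 = -8.911.
k_S/k_T = (8.70×10^7/487)·exp(-8.911) = 1.786×10^5 × 1.349×10^-4 = 24.1.

24.1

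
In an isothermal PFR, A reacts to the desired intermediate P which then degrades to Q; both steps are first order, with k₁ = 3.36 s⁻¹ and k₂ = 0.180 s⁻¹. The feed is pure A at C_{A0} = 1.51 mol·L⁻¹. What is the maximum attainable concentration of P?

Evaluating C_P at τ_opt = ln(k₂/k₁)/(k₂−k₁) gives C_{P,max}/C_{A0} = (k₁/k₂)^[k₂/(k₂−k₁)].
= (3.36/0.180)^(0.180/(0.180−3.36)) = (18.67)^(-0.05660) = 0.8473.
C_{P,max} = 0.8473×1.51 = 1.28 mol·L⁻¹.

1.28 mol·L⁻¹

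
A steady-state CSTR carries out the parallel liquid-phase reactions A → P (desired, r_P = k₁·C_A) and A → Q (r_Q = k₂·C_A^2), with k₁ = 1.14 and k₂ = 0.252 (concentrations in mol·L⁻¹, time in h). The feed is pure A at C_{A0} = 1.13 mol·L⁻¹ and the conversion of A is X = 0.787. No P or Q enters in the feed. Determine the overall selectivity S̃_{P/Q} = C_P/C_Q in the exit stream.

18.8

Exit C_A = C_{A0}(1−X) = 1.13×0.213 = 0.2407 mol·L⁻¹.
Rates in a CSTR are evaluated at the outlet concentration: r_P = 1.14×0.2407 = 0.2744, r_Q = 0.252×0.2407^2 = 0.01460.
Overall selectivity = C_P/C_Q = r_Pτ/(r_Qτ) = r_P/r_Q = 18.8.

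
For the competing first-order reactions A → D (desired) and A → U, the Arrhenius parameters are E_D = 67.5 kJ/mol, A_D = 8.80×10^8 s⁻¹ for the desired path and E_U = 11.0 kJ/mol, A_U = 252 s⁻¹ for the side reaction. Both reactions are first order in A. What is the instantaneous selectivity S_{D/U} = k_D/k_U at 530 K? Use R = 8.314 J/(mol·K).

With equal orders, S_{D/U} = k_D/k_U = (A_D/A_U)·exp[(E_U−E_D)/(RT)].
(E_U−E_D)/(RT) = (11.0−67.5)×10³/(8.314×530) = -56500/4406 = -12.82.
k_D/k_U = (8.80×10^8/252)·exp(-12.82) = 3.492×10^6 × 2.700×10^-6 = 9.43.
Since E_D > E_U, raising the temperature improves selectivity toward D.

9.43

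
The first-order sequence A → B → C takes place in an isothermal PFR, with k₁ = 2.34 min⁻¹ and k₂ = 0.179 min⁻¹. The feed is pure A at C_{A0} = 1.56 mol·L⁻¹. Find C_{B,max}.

Evaluating C_B at τ_opt = ln(k₂/k₁)/(k₂−k₁) gives C_{B,max}/C_{A0} = (k₁/k₂)^[k₂/(k₂−k₁)].
= (2.34/0.179)^(0.179/(0.179−2.34)) = (13.07)^(-0.08283) = 0.8082.
C_{B,max} = 0.8082×1.56 = 1.26 mol·L⁻¹.

1.26 mol·L⁻¹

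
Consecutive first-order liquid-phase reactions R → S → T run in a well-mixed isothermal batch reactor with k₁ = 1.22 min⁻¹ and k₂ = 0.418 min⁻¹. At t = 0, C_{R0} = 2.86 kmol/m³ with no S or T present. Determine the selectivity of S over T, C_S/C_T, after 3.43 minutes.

Solving the coupled first-order balances gives C_S(t) = [k₁/(k₂−k₁)]·C_{R0}·(e^(−k₁t) − e^(−k₂t)).
e^(−k₁t) = e^(−1.22×3.43) = e^(−4.185) = 0.01523; e^(−k₂t) = e^(−1.434) = 0.2384.
C_S = 1.22×2.86/(0.418−1.22) × (0.01523−0.2384) = (-4.351)×(-0.2232) = 0.9710 kmol/m³.
C_R = C_{R0}e^(−k₁t) = 0.04355 kmol/m³, so C_T = C_{R0}−C_R−C_S = 1.845 kmol/m³; C_S/C_T = 0.526.

0.526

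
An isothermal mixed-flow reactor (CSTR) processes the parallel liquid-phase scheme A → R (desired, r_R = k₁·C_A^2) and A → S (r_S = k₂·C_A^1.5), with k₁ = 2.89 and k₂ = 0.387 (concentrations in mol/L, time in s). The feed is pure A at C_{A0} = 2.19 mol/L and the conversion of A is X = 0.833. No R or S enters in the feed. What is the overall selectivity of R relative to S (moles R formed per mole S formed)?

Exit C_A = C_{A0}(1−X) = 2.19×0.167 = 0.3657 mol/L.
A CSTR operates uniformly at the exit composition, giving r_R = 0.3866 and r_S = 0.08560 (each k·C_A^n at C_A = 0.3657).
Overall selectivity = C_R/C_S = r_Rτ/(r_Sτ) = r_R/r_S = 4.52.

4.52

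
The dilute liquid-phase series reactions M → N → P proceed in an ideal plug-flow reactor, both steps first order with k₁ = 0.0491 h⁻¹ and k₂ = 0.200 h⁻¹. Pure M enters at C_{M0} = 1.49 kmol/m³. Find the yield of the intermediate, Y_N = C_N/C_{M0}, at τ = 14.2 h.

The intermediate concentration in a first-order A→B→C sequence is C_N = k₁C_{M0}(e^(−k₁τ) − e^(−k₂τ))/(k₂−k₁).
e^(−k₁τ) = e^(−0.0491×14.2) = e^(−0.6972) = 0.4980; e^(−k₂τ) = e^(−2.840) = 0.05843.
C_N = 0.0491×1.49/(0.200−0.0491) × (0.4980−0.05843) = 0.4848×0.4395 = 0.2131 kmol/m³.
Y_N = C_N/C_{M0} = 0.2131/1.49 = 0.143.

0.143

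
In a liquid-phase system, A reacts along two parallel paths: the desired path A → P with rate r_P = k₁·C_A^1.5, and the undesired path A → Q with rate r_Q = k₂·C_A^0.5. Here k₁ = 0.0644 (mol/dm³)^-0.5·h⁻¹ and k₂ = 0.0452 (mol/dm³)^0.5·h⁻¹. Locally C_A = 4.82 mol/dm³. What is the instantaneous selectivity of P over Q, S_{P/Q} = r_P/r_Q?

S_{P/Q} = r_P/r_Q = (k₁·C_A^1.5)/(k₂·C_A^0.5) = (k₁/k₂)·C_A.
= (0.0644×4.820^1.5) / (0.0452×4.820^0.5) = 0.6815/0.09923 = 6.87.

6.87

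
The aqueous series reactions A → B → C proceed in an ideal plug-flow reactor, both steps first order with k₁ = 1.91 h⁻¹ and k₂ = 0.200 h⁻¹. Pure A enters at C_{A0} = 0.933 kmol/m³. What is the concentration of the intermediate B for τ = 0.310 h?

For first-order series with pure A initially, C_B(τ) = k₁C_{A0}/(k₂−k₁)·(e^(−k₁τ) − e^(−k₂τ)).
e^(−k₁τ) = e^(−1.91×0.310) = e^(−0.5921) = 0.5532; e^(−k₂τ) = e^(−0.06200) = 0.9399.
C_B = 1.91×0.933/(0.200−1.91) × (0.5532−0.9399) = (-1.042)×(-0.3867) = 0.4030 kmol/m³.

0.403 kmol/m³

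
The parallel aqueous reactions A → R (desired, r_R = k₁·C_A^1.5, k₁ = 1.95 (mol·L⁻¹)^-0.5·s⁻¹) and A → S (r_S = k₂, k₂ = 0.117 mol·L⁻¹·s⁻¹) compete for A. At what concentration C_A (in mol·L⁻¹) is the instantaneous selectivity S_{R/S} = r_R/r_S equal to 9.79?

0.701 mol·L⁻¹

S_{R/S} = (k₁/k₂)·C_A^1.5 ⇒ C_A = (S·k₂/k₁)^(1/1.5).
= (9.79×0.117/1.95)^(0.6667) = (0.5874)^(0.6667) = 0.701 mol·L⁻¹.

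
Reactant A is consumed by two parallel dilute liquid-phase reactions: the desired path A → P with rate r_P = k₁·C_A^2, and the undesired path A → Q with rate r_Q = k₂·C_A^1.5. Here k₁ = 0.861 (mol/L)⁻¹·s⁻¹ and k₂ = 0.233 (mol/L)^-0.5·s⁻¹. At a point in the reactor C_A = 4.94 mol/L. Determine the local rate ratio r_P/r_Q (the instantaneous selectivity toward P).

S_{P/Q} = r_P/r_Q = (k₁·C_A^2)/(k₂·C_A^1.5) = (k₁/k₂)·C_A^0.5.
= (0.861×4.940^2) / (0.233×4.940^1.5) = 21.01/2.558 = 8.21.
Since the desired path is higher order in A, keeping C_A high (PFR or concentrated feed) favours P.

8.21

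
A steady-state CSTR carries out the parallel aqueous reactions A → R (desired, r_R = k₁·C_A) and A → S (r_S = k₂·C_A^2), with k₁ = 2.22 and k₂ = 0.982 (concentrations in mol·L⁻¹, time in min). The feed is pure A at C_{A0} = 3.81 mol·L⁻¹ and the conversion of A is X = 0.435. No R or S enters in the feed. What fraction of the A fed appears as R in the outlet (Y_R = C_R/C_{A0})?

Exit C_A = C_{A0}(1−X) = 3.81×0.565 = 2.153 mol·L⁻¹.
A CSTR operates uniformly at the exit composition, giving r_R = 4.779 and r_S = 4.550 (each k·C_A^n at C_A = 2.153).
Fraction of consumed A going to R: r_R/(r_R+r_S) = 0.5122.
C_R = 0.5122·C_{A0}·X = 0.5122×3.81×0.435 = 0.849 mol·L⁻¹; Y_R = C_R/C_{A0} = 0.223.

0.223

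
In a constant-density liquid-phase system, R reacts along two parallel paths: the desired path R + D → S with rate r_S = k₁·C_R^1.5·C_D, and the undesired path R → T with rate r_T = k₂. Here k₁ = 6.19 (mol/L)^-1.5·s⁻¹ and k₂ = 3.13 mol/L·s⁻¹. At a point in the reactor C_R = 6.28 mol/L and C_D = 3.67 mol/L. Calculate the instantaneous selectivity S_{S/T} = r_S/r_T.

S_{S/T} = r_S/r_T = (k₁·C_R^1.5·C_D)/(k₂) = (k₁/k₂)·C_R^1.5·C_D.
= (6.19×6.280^1.5×3.670) / (3.13) = 357.5/3.130 = 114.

114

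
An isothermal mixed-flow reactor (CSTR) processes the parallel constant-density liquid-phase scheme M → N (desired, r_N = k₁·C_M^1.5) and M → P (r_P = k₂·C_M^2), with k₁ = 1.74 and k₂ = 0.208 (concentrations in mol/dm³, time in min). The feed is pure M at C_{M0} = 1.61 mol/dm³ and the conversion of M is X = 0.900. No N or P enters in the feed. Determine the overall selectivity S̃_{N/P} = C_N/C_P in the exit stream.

20.8

Exit C_M = C_{M0}(1−X) = 1.61×0.100 = 0.1610 mol/dm³.
In a CSTR the entire volume is at exit conditions, so r_N = 1.74×0.1610^1.5 = 0.1124 and r_P = 0.208×0.1610^2 = 0.005392.
Overall selectivity = C_N/C_P = r_Nτ/(r_Pτ) = r_N/r_P = 20.8.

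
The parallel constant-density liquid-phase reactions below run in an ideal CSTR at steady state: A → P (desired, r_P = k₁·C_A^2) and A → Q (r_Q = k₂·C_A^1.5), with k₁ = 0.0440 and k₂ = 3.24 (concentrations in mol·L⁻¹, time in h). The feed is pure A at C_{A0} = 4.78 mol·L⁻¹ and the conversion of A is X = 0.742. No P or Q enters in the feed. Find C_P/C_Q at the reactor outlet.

Exit C_A = C_{A0}(1−X) = 4.78×0.258 = 1.233 mol·L⁻¹.
A CSTR operates uniformly at the exit composition, giving r_P = 0.06692 and r_Q = 4.437 (each k·C_A^n at C_A = 1.233).
Overall selectivity = C_P/C_Q = r_Pτ/(r_Qτ) = r_P/r_Q = 0.0151.

0.0151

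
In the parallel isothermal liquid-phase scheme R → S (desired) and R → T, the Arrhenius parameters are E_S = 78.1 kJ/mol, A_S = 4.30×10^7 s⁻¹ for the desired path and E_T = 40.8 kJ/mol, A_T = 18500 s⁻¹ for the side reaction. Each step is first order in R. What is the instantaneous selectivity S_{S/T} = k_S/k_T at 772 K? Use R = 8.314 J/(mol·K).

6.96

Since both paths have the same order in R, the concentration cancels and S_{S/T} = k_S/k_T = (A_S/A_T)·exp[(E_T−E_S)/(RT)].
(E_T−E_S)/(RT) = (40.8−78.1)×10³/(8.314×772) = -37300/6418 = -5.811.
k_S/k_T = (4.30×10^7/18500)·exp(-5.811) = 2324 × 0.002993 = 6.96.
Since E_S > E_T, raising the temperature improves selectivity toward S.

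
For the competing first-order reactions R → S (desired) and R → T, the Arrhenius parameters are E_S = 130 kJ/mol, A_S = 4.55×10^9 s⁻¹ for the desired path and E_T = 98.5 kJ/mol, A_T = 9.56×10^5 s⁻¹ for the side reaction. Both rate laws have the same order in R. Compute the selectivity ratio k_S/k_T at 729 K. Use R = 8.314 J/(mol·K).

Since both paths have the same order in R, the concentration cancels and S_{S/T} = k_S/k_T = (A_S/A_T)·exp[(E_T−E_S)/(RT)].
(E_T−E_S)/(RT) = (98.5−130)×10³/(8.314×729) = -31500/6061 = -5.197.
k_S/k_T = (4.55×10^9/9.56×10^5)·exp(-5.197) = 4759 × 0.005532 = 26.3.
Since E_S > E_T, raising the temperature improves selectivity toward S.

26.3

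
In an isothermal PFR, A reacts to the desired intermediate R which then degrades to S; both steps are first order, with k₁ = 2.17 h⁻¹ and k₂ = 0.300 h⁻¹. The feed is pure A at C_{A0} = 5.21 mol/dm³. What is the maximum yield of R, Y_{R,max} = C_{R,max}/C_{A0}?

Evaluating C_R at τ_opt = ln(k₂/k₁)/(k₂−k₁) gives C_{R,max}/C_{A0} = (k₁/k₂)^[k₂/(k₂−k₁)].
= (2.17/0.300)^(0.300/(0.300−2.17)) = (7.233)^(-0.1604) = 0.7280.

0.728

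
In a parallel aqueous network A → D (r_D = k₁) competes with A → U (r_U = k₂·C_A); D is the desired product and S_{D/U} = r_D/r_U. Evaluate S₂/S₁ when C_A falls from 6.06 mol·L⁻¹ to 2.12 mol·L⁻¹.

2.86

S_{D/U} = (k₁/k₂)·C_A⁻¹, so S₂/S₁ = (C_{A,2}/C_{A,1})⁻¹.
= 6.06/2.12 = 2.86.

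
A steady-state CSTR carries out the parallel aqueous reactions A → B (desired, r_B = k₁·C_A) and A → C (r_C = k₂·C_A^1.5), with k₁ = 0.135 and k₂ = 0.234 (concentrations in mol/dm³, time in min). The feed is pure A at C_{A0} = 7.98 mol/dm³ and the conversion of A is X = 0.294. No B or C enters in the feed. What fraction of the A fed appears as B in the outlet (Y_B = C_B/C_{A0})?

Exit C_A = C_{A0}(1−X) = 7.98×0.706 = 5.634 mol/dm³.
A CSTR operates uniformly at the exit composition, giving r_B = 0.7606 and r_C = 3.129 (each k·C_A^n at C_A = 5.634).
Fraction of consumed A going to B: r_B/(r_B+r_C) = 0.1955.
C_B = 0.1955·C_{A0}·X = 0.1955×7.98×0.294 = 0.459 mol/dm³; Y_B = C_B/C_{A0} = 0.0575.

0.0575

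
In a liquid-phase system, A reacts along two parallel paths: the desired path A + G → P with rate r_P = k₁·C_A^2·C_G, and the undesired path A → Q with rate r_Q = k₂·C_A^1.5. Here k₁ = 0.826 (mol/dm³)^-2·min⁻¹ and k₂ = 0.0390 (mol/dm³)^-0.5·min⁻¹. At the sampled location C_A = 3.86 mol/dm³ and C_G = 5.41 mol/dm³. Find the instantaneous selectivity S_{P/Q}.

225

S_{P/Q} = r_P/r_Q = (k₁·C_A^2·C_G)/(k₂·C_A^1.5) = (k₁/k₂)·C_A^0.5·C_G.
= (0.826×3.860^2×5.410) / (0.0390×3.860^1.5) = 66.58/0.2958 = 225.
Since the desired path is higher order in A, keeping C_A high (PFR or concentrated feed) favours P.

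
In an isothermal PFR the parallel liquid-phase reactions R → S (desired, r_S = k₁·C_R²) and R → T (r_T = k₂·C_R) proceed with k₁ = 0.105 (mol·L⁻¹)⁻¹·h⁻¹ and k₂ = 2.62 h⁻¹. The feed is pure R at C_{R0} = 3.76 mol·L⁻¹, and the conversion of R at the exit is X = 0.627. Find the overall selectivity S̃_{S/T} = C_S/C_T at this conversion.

0.103

C_R = C_{R0}(1−X) = 1.402 mol·L⁻¹.
Along a PFR/batch, dC_T/dC_R = −r_T/(r_S+r_T) = −k₂/(k₂+k₁·C_R).
Integrating from C_{R0} to C_R: C_T = (2.62/0.105)·ln[(2.62+0.105·3.76)/(2.62+0.105·1.40)] = 24.95·ln(3.015/2.767) = 2.138 mol·L⁻¹.
Then C_S = (C_{R0}−C_R) − C_T = 2.358 − 2.138 = 0.2197 mol·L⁻¹.
S̃_{S/T} = C_S/C_T = 0.2197/2.138 = 0.103.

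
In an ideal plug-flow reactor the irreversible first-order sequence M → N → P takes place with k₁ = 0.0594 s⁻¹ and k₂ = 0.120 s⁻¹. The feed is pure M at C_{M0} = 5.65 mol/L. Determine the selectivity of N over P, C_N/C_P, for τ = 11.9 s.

For first-order series with pure M initially, C_N(τ) = k₁C_{M0}/(k₂−k₁)·(e^(−k₁τ) − e^(−k₂τ)).
e^(−k₁τ) = e^(−0.0594×11.9) = e^(−0.7069) = 0.4932; e^(−k₂τ) = e^(−1.428) = 0.2398.
C_N = 0.0594×5.65/(0.120−0.0594) × (0.4932−0.2398) = 5.538×0.2534 = 1.403 mol/L.
C_M = C_{M0}e^(−k₁τ) = 2.787 mol/L, so C_P = C_{M0}−C_M−C_N = 1.460 mol/L; C_N/C_P = 0.961.

0.961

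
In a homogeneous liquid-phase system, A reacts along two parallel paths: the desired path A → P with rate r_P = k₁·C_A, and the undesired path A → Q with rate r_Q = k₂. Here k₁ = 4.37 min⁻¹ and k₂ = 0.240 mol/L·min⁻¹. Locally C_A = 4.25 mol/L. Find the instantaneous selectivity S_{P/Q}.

S_{P/Q} = r_P/r_Q = (k₁·C_A)/(k₂) = (k₁/k₂)·C_A.
= (4.37×4.250) / (0.240) = 18.57/0.2400 = 77.4.
Since the desired path is higher order in A, keeping C_A high (PFR or concentrated feed) favours P.

77.4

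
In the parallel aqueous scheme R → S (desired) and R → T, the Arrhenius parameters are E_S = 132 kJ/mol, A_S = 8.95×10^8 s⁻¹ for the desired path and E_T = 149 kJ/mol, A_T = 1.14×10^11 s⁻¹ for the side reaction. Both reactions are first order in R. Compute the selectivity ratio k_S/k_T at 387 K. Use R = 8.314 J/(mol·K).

1.55

Since both paths have the same order in R, the concentration cancels and S_{S/T} = k_S/k_T = (A_S/A_T)·exp[(E_T−E_S)/(RT)].
(E_T−E_S)/(RT) = (149−132)×10³/(8.314×387) = 17000/3218 = 5.284.
k_S/k_T = (8.95×10^8/1.14×10^11)·exp(5.284) = 0.007851 × 197.1 = 1.55.
Since E_S < E_T, lowering the temperature improves selectivity toward S.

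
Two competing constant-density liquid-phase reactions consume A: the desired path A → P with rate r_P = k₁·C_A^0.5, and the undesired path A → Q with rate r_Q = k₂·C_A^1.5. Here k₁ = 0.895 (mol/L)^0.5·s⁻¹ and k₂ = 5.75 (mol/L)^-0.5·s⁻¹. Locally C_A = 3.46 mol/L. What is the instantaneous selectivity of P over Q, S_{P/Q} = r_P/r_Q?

S_{P/Q} = r_P/r_Q = (k₁·C_A^0.5)/(k₂·C_A^1.5) = (k₁/k₂)·C_A⁻¹.
= (0.895×3.460^0.5) / (5.75×3.460^1.5) = 1.665/37.01 = 0.0450.

0.0450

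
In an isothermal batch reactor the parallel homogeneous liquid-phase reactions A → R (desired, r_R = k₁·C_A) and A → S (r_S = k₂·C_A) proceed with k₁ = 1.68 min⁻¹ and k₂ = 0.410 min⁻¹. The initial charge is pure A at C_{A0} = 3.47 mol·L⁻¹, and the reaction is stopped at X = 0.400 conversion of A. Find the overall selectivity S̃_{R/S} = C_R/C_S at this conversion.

4.10

C_A = C_{A0}(1−X) = 2.082 mol·L⁻¹.
Both paths are first order in A, so the instantaneous fraction to R is constant: dC_R/d(−C_A) = k₁/(k₁+k₂) = 0.8038.
C_R = 0.8038·(C_{A0}−C_A) = 0.8038×1.388 = 1.12 mol·L⁻¹.
C_S = (C_{A0}−C_A)−C_R = 0.2723 mol·L⁻¹; S̃_{R/S} = 1.116/0.2723 = 4.10.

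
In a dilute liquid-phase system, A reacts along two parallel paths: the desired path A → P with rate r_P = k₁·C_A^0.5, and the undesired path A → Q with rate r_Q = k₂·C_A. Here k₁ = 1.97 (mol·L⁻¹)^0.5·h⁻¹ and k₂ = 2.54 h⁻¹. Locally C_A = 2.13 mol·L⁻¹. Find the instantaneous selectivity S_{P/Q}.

S_{P/Q} = r_P/r_Q = (k₁·C_A^0.5)/(k₂·C_A) = (k₁/k₂)·C_A^-0.5.
= (1.97×2.130^0.5) / (2.54×2.130) = 2.875/5.410 = 0.531.
The undesired path is higher order in A, so low C_A (CSTR or dilute feed) favours P.

0.531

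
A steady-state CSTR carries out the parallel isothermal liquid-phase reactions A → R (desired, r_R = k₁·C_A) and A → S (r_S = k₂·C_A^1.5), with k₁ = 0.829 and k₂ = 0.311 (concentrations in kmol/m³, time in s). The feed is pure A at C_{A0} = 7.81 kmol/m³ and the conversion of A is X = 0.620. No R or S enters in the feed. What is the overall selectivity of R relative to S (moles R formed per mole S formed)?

Exit C_A = C_{A0}(1−X) = 7.81×0.380 = 2.968 kmol/m³.
In a CSTR the entire volume is at exit conditions, so r_R = 0.829×2.968 = 2.460 and r_S = 0.311×2.968^1.5 = 1.590.
Overall selectivity = C_R/C_S = r_Rτ/(r_Sτ) = r_R/r_S = 1.55.

1.55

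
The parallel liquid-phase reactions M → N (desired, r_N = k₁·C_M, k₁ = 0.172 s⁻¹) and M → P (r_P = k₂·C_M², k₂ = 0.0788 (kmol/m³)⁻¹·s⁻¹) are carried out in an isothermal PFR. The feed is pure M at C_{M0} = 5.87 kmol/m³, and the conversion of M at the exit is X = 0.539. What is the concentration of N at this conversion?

C_M = C_{M0}(1−X) = 2.706 kmol/m³.
Along a PFR/batch, dC_N/dC_M = −r_N/(r_N+r_P) = −k₁/(k₁+k₂·C_M).
Integrating from C_{M0} to C_M: C_N = (0.172/0.0788)·ln[(0.172+0.0788·5.87)/(0.172+0.0788·2.71)] = 2.183·ln(0.6346/0.3852) = 1.089 kmol/m³.

1.09 kmol/m³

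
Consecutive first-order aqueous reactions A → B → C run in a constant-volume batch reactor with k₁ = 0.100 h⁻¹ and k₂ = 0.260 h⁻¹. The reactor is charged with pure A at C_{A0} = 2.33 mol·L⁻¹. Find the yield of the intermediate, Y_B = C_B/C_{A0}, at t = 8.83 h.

0.196

The intermediate concentration in a first-order A→B→C sequence is C_B = k₁C_{A0}(e^(−k₁t) − e^(−k₂t))/(k₂−k₁).
e^(−k₁t) = e^(−0.100×8.83) = e^(−0.8830) = 0.4135; e^(−k₂t) = e^(−2.296) = 0.1007.
C_B = 0.100×2.33/(0.260−0.100) × (0.4135−0.1007) = 1.456×0.3129 = 0.4556 mol·L⁻¹.
Y_B = C_B/C_{A0} = 0.4556/2.33 = 0.196.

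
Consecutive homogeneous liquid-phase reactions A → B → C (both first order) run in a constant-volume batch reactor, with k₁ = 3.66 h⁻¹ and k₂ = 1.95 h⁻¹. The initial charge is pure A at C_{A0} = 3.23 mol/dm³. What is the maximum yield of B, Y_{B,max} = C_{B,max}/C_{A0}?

0.488

Evaluating C_B at t_opt = ln(k₂/k₁)/(k₂−k₁) gives C_{B,max}/C_{A0} = (k₁/k₂)^[k₂/(k₂−k₁)].
= (3.66/1.95)^(1.95/(1.95−3.66)) = (1.877)^(-1.140) = 0.4877.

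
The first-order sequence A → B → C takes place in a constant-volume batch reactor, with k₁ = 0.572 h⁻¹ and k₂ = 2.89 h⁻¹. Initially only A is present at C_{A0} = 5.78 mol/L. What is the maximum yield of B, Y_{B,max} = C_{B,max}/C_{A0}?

0.133

For a first-order series the maximum intermediate yield is C_{B,max}/C_{A0} = (k₁/k₂)^[k₂/(k₂−k₁)].
= (0.572/2.89)^(2.89/(2.89−0.572)) = (0.1979)^(1.247) = 0.1327.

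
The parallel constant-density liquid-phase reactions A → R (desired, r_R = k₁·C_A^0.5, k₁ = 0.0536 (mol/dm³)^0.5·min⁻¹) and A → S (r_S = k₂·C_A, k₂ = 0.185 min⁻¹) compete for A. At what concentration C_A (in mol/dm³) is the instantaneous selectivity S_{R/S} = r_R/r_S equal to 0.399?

S_{R/S} = (k₁/k₂)·C_A^-0.5 ⇒ C_A = (S·k₂/k₁)^(-2).
= (0.399×0.185/0.0536)^(-2) = (1.377)^(-2) = 0.527 mol/dm³.

0.527 mol/dm³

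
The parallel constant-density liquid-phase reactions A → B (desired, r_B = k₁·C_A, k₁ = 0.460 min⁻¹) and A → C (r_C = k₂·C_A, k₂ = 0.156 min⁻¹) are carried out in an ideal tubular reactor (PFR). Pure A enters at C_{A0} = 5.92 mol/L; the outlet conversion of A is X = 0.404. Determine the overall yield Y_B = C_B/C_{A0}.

0.302

C_A = C_{A0}(1−X) = 3.528 mol/L.
Both paths are first order in A, so the instantaneous fraction to B is constant: dC_B/d(−C_A) = k₁/(k₁+k₂) = 0.7468.
C_B = 0.7468·(C_{A0}−C_A) = 0.7468×2.392 = 1.79 mol/L.
Y_B = C_B/C_{A0} = 1.786/5.92 = 0.302.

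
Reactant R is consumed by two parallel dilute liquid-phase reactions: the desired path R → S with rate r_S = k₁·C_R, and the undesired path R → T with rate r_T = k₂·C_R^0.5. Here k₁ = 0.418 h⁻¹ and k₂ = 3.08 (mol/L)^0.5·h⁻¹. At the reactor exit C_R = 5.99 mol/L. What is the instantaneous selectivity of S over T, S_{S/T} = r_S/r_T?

S_{S/T} = r_S/r_T = (k₁·C_R)/(k₂·C_R^0.5) = (k₁/k₂)·C_R^0.5.
= (0.418×5.990) / (3.08×5.990^0.5) = 2.504/7.538 = 0.332.

0.332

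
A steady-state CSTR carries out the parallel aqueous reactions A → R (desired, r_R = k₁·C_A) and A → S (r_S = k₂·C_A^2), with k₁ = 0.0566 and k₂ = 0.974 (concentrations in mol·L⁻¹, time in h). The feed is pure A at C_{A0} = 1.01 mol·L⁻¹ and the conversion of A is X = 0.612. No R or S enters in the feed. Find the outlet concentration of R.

0.0798 mol·L⁻¹

Exit C_A = C_{A0}(1−X) = 1.01×0.388 = 0.3919 mol·L⁻¹.
In a CSTR the entire volume is at exit conditions, so r_R = 0.0566×0.3919 = 0.02218 and r_S = 0.974×0.3919^2 = 0.1496.
Fraction of consumed A going to R: r_R/(r_R+r_S) = 0.1291.
C_R = 0.1291·C_{A0}·X = 0.1291×1.01×0.612 = 0.0798 mol·L⁻¹.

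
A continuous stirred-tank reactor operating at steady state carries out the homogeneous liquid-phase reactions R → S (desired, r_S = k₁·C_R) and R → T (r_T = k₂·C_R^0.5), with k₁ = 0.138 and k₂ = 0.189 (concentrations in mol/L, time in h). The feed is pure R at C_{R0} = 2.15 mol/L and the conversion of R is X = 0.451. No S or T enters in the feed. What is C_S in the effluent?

0.429 mol/L

Exit C_R = C_{R0}(1−X) = 2.15×0.549 = 1.180 mol/L.
A CSTR operates uniformly at the exit composition, giving r_S = 0.1629 and r_T = 0.2053 (each k·C_R^n at C_R = 1.180).
Fraction of consumed R going to S: r_S/(r_S+r_T) = 0.4424.
C_S = 0.4424·C_{R0}·X = 0.4424×2.15×0.451 = 0.429 mol/L.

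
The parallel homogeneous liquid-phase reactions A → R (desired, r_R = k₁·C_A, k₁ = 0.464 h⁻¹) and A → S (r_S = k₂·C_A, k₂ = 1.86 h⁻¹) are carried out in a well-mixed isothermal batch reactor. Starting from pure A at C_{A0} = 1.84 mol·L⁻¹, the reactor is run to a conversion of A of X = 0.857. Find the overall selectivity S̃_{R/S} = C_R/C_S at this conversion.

0.249

C_A = C_{A0}(1−X) = 0.2631 mol·L⁻¹.
Both paths are first order in A, so the instantaneous fraction to R is constant: dC_R/d(−C_A) = k₁/(k₁+k₂) = 0.1997.
C_R = 0.1997·(C_{A0}−C_A) = 0.1997×1.577 = 0.315 mol·L⁻¹.
C_S = (C_{A0}−C_A)−C_R = 1.262 mol·L⁻¹; S̃_{R/S} = 0.3148/1.262 = 0.249.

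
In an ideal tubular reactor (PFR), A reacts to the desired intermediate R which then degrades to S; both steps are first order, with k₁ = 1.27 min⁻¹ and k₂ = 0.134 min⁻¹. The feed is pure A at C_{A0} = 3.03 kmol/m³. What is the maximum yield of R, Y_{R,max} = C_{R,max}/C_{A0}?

0.767

Evaluating C_R at τ_opt = ln(k₂/k₁)/(k₂−k₁) gives C_{R,max}/C_{A0} = (k₁/k₂)^[k₂/(k₂−k₁)].
= (1.27/0.134)^(0.134/(0.134−1.27)) = (9.478)^(-0.1180) = 0.7670.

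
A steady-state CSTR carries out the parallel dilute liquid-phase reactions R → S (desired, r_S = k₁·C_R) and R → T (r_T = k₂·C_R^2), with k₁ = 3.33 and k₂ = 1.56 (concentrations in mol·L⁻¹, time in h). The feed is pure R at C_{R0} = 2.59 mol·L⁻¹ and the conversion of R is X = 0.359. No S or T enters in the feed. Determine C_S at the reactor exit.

0.523 mol·L⁻¹

Exit C_R = C_{R0}(1−X) = 2.59×0.641 = 1.660 mol·L⁻¹.
Rates in a CSTR are evaluated at the outlet concentration: r_S = 3.33×1.660 = 5.528, r_T = 1.56×1.660^2 = 4.300.
Fraction of consumed R going to S: r_S/(r_S+r_T) = 0.5625.
C_S = 0.5625·C_{R0}·X = 0.5625×2.59×0.359 = 0.523 mol·L⁻¹.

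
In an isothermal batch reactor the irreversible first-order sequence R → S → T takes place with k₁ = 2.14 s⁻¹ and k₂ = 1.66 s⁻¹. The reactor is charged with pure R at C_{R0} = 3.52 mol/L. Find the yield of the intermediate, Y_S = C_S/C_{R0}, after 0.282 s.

0.353

The intermediate concentration in a first-order A→B→C sequence is C_S = k₁C_{R0}(e^(−k₁t) − e^(−k₂t))/(k₂−k₁).
e^(−k₁t) = e^(−2.14×0.282) = e^(−0.6035) = 0.5469; e^(−k₂t) = e^(−0.4681) = 0.6262.
C_S = 2.14×3.52/(1.66−2.14) × (0.5469−0.6262) = (-15.69)×(-0.07927) = 1.244 mol/L.
Y_S = C_S/C_{R0} = 1.244/3.52 = 0.353.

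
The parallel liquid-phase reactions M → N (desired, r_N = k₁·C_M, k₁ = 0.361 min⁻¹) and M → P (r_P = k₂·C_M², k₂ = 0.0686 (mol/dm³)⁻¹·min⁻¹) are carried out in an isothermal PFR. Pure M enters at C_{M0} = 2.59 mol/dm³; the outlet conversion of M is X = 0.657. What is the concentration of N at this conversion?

C_M = C_{M0}(1−X) = 0.8884 mol/dm³.
Along a PFR/batch, dC_N/dC_M = −r_N/(r_N+r_P) = −k₁/(k₁+k₂·C_M).
Integrating from C_{M0} to C_M: C_N = (0.361/0.0686)·ln[(0.361+0.0686·2.59)/(0.361+0.0686·0.888)] = 5.262·ln(0.5387/0.4219) = 1.285 mol/dm³.

1.29 mol/dm³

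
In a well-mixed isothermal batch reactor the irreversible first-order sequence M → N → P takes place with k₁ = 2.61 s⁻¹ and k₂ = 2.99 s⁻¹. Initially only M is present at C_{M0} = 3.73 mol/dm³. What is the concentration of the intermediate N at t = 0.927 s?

Solving the coupled first-order balances gives C_N(t) = [k₁/(k₂−k₁)]·C_{M0}·(e^(−k₁t) − e^(−k₂t)).
e^(−k₁t) = e^(−2.61×0.927) = e^(−2.419) = 0.08897; e^(−k₂t) = e^(−2.772) = 0.06255.
C_N = 2.61×3.73/(2.99−2.61) × (0.08897−0.06255) = 25.62×0.02642 = 0.6767 mol/dm³.

0.677 mol/dm³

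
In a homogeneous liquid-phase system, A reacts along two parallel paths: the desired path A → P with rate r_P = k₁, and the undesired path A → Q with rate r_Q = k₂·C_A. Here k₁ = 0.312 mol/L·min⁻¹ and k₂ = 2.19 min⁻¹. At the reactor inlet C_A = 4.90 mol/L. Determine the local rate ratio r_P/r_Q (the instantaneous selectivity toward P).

S_{P/Q} = r_P/r_Q = (k₁)/(k₂·C_A) = (k₁/k₂)·C_A⁻¹.
= (0.312) / (2.19×4.900) = 0.3120/10.73 = 0.0291.

0.0291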